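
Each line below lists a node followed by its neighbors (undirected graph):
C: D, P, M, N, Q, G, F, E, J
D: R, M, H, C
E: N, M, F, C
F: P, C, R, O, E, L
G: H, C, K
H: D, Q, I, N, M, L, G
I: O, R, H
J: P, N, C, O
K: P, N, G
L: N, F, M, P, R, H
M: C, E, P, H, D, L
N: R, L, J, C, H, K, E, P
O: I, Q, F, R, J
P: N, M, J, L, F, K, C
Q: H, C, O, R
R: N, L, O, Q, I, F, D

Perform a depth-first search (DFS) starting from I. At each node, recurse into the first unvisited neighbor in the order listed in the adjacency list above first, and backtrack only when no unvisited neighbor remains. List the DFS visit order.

Visit I
I → O
O → Q
Q → H
H → D
D → R
R → N
N → L
L → F
F → P
P → M
M → C
C → G
G → K
C → E
C → J

I O Q H D R N L F P M C G K E J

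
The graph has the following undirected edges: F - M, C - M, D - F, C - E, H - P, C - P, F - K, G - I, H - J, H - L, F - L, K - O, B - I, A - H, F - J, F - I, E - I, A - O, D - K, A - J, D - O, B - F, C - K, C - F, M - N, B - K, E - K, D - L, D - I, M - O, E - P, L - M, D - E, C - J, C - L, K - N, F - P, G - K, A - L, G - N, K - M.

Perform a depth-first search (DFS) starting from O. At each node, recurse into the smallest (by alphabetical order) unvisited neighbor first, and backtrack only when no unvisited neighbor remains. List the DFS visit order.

Visit O
O → A
A → H
H → J
J → C
C → E
E → D
D → F
F → B
B → I
I → G
G → K
K → M
M → L
M → N
F → P

O -> A -> H -> J -> C -> E -> D -> F -> B -> I -> G -> K -> M -> L -> N -> P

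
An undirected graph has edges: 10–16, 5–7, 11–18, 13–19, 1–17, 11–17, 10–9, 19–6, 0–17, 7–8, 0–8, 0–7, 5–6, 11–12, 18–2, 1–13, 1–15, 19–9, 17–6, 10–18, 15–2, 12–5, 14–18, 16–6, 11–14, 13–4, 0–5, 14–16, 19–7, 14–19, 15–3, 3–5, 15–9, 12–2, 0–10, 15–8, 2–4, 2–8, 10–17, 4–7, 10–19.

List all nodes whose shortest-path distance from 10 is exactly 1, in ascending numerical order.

Level 0: 10
Level 1: 0, 9, 16, 17, 18, 19
Level 2: 1, 2, 5, 6, 7, 8, 11, 13, 14, 15
Level 3: 3, 4, 12

0, 9, 16, 17, 18, 19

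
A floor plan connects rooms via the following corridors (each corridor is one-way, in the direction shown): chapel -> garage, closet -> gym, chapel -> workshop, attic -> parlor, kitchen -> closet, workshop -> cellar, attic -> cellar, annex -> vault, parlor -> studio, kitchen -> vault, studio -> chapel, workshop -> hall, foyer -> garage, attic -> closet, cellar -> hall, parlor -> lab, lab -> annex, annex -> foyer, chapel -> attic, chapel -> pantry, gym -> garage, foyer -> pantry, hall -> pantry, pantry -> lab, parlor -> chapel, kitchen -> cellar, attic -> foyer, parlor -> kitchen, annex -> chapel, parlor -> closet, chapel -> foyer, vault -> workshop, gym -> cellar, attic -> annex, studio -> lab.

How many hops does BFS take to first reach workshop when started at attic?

3

Level 0: attic
Level 1: annex, cellar, closet, foyer, parlor
Level 2: chapel, garage, gym, hall, kitchen, lab, pantry, studio, vault
Level 3: workshop
workshop first appears at level 3.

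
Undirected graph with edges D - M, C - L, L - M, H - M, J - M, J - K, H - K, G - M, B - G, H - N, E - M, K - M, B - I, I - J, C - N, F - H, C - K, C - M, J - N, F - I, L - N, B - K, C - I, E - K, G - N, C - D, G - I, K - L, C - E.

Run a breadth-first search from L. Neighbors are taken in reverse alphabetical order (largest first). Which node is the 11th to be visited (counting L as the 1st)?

B

Visit L; enqueue N, M, K, C → queue [N, M, K, C]
Visit N; enqueue J, H, G → queue [M, K, C, J, H, G]
Visit M; enqueue E, D → queue [K, C, J, H, G, E, D]
Visit K; enqueue B → queue [C, J, H, G, E, D, B]
Visit C; enqueue I → queue [J, H, G, E, D, B, I]
Visit J → queue [H, G, E, D, B, I]
Visit H; enqueue F → queue [G, E, D, B, I, F]
Visit G → queue [E, D, B, I, F]
Visit E → queue [D, B, I, F]
Visit D → queue [B, I, F]
Visit B → queue [I, F]
Visit I → queue [F]
Visit F → queue []

Visit order: L, N, M, K, C, J, H, G, E, D, B, I, F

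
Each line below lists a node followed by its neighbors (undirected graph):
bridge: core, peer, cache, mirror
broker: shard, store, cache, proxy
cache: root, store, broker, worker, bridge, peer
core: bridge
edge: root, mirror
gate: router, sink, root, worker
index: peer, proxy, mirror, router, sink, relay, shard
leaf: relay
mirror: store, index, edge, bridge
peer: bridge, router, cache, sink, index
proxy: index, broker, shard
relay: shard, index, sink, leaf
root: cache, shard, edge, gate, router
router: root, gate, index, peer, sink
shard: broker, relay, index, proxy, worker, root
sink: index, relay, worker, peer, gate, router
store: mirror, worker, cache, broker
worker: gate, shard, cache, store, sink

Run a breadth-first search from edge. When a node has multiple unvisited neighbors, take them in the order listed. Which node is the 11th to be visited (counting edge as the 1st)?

Visit edge; enqueue root, mirror → queue [root, mirror]
Visit root; enqueue cache, shard, gate, router → queue [mirror, cache, shard, gate, router]
Visit mirror; enqueue store, index, bridge → queue [cache, shard, gate, router, store, index, bridge]
Visit cache; enqueue broker, worker, peer → queue [shard, gate, router, store, index, bridge, broker, worker, peer]
Visit shard; enqueue relay, proxy → queue [gate, router, store, index, bridge, broker, worker, peer, relay, proxy]
Visit gate; enqueue sink → queue [router, store, index, bridge, broker, worker, peer, relay, proxy, sink]
Visit router → queue [store, index, bridge, broker, worker, peer, relay, proxy, sink]
Visit store → queue [index, bridge, broker, worker, peer, relay, proxy, sink]
Visit index → queue [bridge, broker, worker, peer, relay, proxy, sink]
Visit bridge; enqueue core → queue [broker, worker, peer, relay, proxy, sink, core]
Visit broker → queue [worker, peer, relay, proxy, sink, core]
Visit worker → queue [peer, relay, proxy, sink, core]
Visit peer → queue [relay, proxy, sink, core]
Visit relay; enqueue leaf → queue [proxy, sink, core, leaf]
Visit proxy → queue [sink, core, leaf]
Visit sink → queue [core, leaf]
Visit core → queue [leaf]
Visit leaf → queue []

Visit order: edge, root, mirror, cache, shard, gate, router, store, index, bridge, broker, worker, peer, relay, proxy, sink, core, leaf

broker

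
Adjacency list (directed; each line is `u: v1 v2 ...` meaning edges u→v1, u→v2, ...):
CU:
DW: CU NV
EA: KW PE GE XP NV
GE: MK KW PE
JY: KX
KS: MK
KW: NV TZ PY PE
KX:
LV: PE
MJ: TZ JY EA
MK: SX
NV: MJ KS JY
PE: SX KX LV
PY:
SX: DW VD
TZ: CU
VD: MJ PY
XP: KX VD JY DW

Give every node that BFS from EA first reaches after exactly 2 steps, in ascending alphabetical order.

Level 0: EA
Level 1: GE, KW, NV, PE, XP
Level 2: DW, JY, KS, KX, LV, MJ, MK, PY, SX, TZ, VD
Level 3: CU

DW, JY, KS, KX, LV, MJ, MK, PY, SX, TZ, VD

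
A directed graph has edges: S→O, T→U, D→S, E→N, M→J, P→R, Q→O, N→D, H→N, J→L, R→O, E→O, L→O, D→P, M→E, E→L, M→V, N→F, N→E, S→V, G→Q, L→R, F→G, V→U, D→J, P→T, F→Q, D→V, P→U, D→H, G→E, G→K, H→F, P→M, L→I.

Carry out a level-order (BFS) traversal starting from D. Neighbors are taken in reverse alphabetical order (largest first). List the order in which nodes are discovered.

D -> V -> S -> P -> J -> H -> U -> O -> T -> R -> M -> L -> N -> F -> E -> I -> Q -> G -> K

Visit D; enqueue V, S, P, J, H → queue [V, S, P, J, H]
Visit V; enqueue U → queue [S, P, J, H, U]
Visit S; enqueue O → queue [P, J, H, U, O]
Visit P; enqueue T, R, M → queue [J, H, U, O, T, R, M]
Visit J; enqueue L → queue [H, U, O, T, R, M, L]
Visit H; enqueue N, F → queue [U, O, T, R, M, L, N, F]
Visit U → queue [O, T, R, M, L, N, F]
Visit O → queue [T, R, M, L, N, F]
Visit T → queue [R, M, L, N, F]
Visit R → queue [M, L, N, F]
Visit M; enqueue E → queue [L, N, F, E]
Visit L; enqueue I → queue [N, F, E, I]
Visit N → queue [F, E, I]
Visit F; enqueue Q, G → queue [E, I, Q, G]
Visit E → queue [I, Q, G]
Visit I → queue [Q, G]
Visit Q → queue [G]
Visit G; enqueue K → queue [K]
Visit K → queue []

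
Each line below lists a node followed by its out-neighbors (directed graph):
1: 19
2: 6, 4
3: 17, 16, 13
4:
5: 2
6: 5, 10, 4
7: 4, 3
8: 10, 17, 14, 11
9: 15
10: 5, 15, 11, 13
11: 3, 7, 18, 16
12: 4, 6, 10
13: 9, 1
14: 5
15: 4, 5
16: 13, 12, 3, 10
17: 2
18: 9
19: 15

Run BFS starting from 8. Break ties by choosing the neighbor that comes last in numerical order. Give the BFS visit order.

8, 17, 14, 11, 10, 2, 5, 18, 16, 7, 3, 15, 13, 6, 4, 9, 12, 1, 19

Visit 8; enqueue 17, 14, 11, 10 → queue [17, 14, 11, 10]
Visit 17; enqueue 2 → queue [14, 11, 10, 2]
Visit 14; enqueue 5 → queue [11, 10, 2, 5]
Visit 11; enqueue 18, 16, 7, 3 → queue [10, 2, 5, 18, 16, 7, 3]
Visit 10; enqueue 15, 13 → queue [2, 5, 18, 16, 7, 3, 15, 13]
Visit 2; enqueue 6, 4 → queue [5, 18, 16, 7, 3, 15, 13, 6, 4]
Visit 5 → queue [18, 16, 7, 3, 15, 13, 6, 4]
Visit 18; enqueue 9 → queue [16, 7, 3, 15, 13, 6, 4, 9]
Visit 16; enqueue 12 → queue [7, 3, 15, 13, 6, 4, 9, 12]
Visit 7 → queue [3, 15, 13, 6, 4, 9, 12]
Visit 3 → queue [15, 13, 6, 4, 9, 12]
Visit 15 → queue [13, 6, 4, 9, 12]
Visit 13; enqueue 1 → queue [6, 4, 9, 12, 1]
Visit 6 → queue [4, 9, 12, 1]
Visit 4 → queue [9, 12, 1]
Visit 9 → queue [12, 1]
Visit 12 → queue [1]
Visit 1; enqueue 19 → queue [19]
Visit 19 → queue []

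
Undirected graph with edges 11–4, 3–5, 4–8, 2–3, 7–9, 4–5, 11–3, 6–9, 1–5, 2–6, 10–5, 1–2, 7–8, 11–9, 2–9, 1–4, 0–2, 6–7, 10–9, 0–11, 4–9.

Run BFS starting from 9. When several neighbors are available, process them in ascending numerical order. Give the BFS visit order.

9, 2, 4, 6, 7, 10, 11, 0, 1, 3, 5, 8

Visit 9; enqueue 2, 4, 6, 7, 10, 11 → queue [2, 4, 6, 7, 10, 11]
Visit 2; enqueue 0, 1, 3 → queue [4, 6, 7, 10, 11, 0, 1, 3]
Visit 4; enqueue 5, 8 → queue [6, 7, 10, 11, 0, 1, 3, 5, 8]
Visit 6 → queue [7, 10, 11, 0, 1, 3, 5, 8]
Visit 7 → queue [10, 11, 0, 1, 3, 5, 8]
Visit 10 → queue [11, 0, 1, 3, 5, 8]
Visit 11 → queue [0, 1, 3, 5, 8]
Visit 0 → queue [1, 3, 5, 8]
Visit 1 → queue [3, 5, 8]
Visit 3 → queue [5, 8]
Visit 5 → queue [8]
Visit 8 → queue []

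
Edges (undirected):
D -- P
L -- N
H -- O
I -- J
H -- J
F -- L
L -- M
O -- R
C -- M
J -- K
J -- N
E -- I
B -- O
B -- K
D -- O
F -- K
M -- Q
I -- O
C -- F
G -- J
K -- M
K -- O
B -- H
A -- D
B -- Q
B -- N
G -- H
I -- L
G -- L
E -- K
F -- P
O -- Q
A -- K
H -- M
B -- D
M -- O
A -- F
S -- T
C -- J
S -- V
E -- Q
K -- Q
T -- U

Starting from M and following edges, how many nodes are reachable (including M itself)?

BFS from M visits: M, Q, O, L, K, H, C, E, B, R, I, D, N, G, F, J, A, P
Reachable nodes: 18 of 22 total.

18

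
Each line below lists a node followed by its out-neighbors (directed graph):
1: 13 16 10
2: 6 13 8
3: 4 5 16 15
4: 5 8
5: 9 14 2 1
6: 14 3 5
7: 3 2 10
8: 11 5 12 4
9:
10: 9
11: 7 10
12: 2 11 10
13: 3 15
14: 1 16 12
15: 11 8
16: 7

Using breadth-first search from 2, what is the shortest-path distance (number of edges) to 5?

2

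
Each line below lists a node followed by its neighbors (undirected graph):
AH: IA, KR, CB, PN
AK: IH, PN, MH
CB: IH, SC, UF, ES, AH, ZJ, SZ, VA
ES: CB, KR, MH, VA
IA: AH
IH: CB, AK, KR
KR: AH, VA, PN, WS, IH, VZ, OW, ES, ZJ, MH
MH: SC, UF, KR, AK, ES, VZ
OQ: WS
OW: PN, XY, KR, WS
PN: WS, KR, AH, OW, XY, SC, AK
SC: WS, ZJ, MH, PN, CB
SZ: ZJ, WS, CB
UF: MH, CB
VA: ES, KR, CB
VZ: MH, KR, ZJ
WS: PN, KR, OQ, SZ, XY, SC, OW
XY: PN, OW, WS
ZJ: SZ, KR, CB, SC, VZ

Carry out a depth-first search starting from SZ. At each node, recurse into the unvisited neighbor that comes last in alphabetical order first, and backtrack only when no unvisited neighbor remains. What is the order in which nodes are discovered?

Visit SZ
SZ → ZJ
ZJ → VZ
VZ → MH
MH → UF
UF → CB
CB → VA
VA → KR
KR → WS
WS → XY
XY → PN
PN → SC
PN → OW
PN → AK
AK → IH
PN → AH
AH → IA
WS → OQ
KR → ES

SZ ZJ VZ MH UF CB VA KR WS XY PN SC OW AK IH AH IA OQ ES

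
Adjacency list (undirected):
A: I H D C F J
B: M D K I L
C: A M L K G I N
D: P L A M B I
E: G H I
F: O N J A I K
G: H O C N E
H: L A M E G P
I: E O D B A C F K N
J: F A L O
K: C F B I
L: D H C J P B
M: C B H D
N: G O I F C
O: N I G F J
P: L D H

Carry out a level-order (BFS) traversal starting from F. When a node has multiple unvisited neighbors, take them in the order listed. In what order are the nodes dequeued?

F, O, N, J, A, I, K, G, C, L, H, D, E, B, M, P

Visit F; enqueue O, N, J, A, I, K → queue [O, N, J, A, I, K]
Visit O; enqueue G → queue [N, J, A, I, K, G]
Visit N; enqueue C → queue [J, A, I, K, G, C]
Visit J; enqueue L → queue [A, I, K, G, C, L]
Visit A; enqueue H, D → queue [I, K, G, C, L, H, D]
Visit I; enqueue E, B → queue [K, G, C, L, H, D, E, B]
Visit K → queue [G, C, L, H, D, E, B]
Visit G → queue [C, L, H, D, E, B]
Visit C; enqueue M → queue [L, H, D, E, B, M]
Visit L; enqueue P → queue [H, D, E, B, M, P]
Visit H → queue [D, E, B, M, P]
Visit D → queue [E, B, M, P]
Visit E → queue [B, M, P]
Visit B → queue [M, P]
Visit M → queue [P]
Visit P → queue []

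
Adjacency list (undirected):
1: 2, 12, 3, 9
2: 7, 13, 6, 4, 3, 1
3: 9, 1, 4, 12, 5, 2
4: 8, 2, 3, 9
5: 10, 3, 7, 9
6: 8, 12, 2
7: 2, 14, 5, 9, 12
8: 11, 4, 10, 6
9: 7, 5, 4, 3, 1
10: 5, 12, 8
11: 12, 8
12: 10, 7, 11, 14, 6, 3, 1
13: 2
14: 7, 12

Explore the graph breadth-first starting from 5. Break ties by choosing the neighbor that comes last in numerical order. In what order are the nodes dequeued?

5 → 10 → 9 → 7 → 3 → 12 → 8 → 4 → 1 → 14 → 2 → 11 → 6 → 13

Visit 5; enqueue 10, 9, 7, 3 → queue [10, 9, 7, 3]
Visit 10; enqueue 12, 8 → queue [9, 7, 3, 12, 8]
Visit 9; enqueue 4, 1 → queue [7, 3, 12, 8, 4, 1]
Visit 7; enqueue 14, 2 → queue [3, 12, 8, 4, 1, 14, 2]
Visit 3 → queue [12, 8, 4, 1, 14, 2]
Visit 12; enqueue 11, 6 → queue [8, 4, 1, 14, 2, 11, 6]
Visit 8 → queue [4, 1, 14, 2, 11, 6]
Visit 4 → queue [1, 14, 2, 11, 6]
Visit 1 → queue [14, 2, 11, 6]
Visit 14 → queue [2, 11, 6]
Visit 2; enqueue 13 → queue [11, 6, 13]
Visit 11 → queue [6, 13]
Visit 6 → queue [13]
Visit 13 → queue []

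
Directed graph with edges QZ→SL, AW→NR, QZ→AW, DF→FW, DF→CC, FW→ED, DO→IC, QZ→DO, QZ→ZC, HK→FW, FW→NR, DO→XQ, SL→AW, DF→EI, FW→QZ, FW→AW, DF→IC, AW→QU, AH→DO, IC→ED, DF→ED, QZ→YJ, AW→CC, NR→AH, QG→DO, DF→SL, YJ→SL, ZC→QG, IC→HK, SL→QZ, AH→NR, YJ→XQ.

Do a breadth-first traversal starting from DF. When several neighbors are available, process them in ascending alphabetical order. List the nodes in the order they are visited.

Visit DF; enqueue CC, ED, EI, FW, IC, SL → queue [CC, ED, EI, FW, IC, SL]
Visit CC → queue [ED, EI, FW, IC, SL]
Visit ED → queue [EI, FW, IC, SL]
Visit EI → queue [FW, IC, SL]
Visit FW; enqueue AW, NR, QZ → queue [IC, SL, AW, NR, QZ]
Visit IC; enqueue HK → queue [SL, AW, NR, QZ, HK]
Visit SL → queue [AW, NR, QZ, HK]
Visit AW; enqueue QU → queue [NR, QZ, HK, QU]
Visit NR; enqueue AH → queue [QZ, HK, QU, AH]
Visit QZ; enqueue DO, YJ, ZC → queue [HK, QU, AH, DO, YJ, ZC]
Visit HK → queue [QU, AH, DO, YJ, ZC]
Visit QU → queue [AH, DO, YJ, ZC]
Visit AH → queue [DO, YJ, ZC]
Visit DO; enqueue XQ → queue [YJ, ZC, XQ]
Visit YJ → queue [ZC, XQ]
Visit ZC; enqueue QG → queue [XQ, QG]
Visit XQ → queue [QG]
Visit QG → queue []

DF, CC, ED, EI, FW, IC, SL, AW, NR, QZ, HK, QU, AH, DO, YJ, ZC, XQ, QG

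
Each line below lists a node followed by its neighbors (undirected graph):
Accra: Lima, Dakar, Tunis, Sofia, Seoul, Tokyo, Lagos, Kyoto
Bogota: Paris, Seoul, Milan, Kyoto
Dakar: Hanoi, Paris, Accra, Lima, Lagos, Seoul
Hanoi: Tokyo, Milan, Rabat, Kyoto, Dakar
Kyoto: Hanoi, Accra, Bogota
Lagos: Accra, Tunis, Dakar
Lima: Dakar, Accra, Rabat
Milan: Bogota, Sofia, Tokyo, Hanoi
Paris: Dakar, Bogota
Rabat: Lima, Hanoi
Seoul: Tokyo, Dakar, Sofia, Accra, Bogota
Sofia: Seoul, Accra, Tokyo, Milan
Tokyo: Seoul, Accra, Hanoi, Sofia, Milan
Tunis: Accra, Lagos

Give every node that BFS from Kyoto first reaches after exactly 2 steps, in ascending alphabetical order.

Dakar, Lagos, Lima, Milan, Paris, Rabat, Seoul, Sofia, Tokyo, Tunis

Level 0: Kyoto
Level 1: Accra, Bogota, Hanoi
Level 2: Dakar, Lagos, Lima, Milan, Paris, Rabat, Seoul, Sofia, Tokyo, Tunis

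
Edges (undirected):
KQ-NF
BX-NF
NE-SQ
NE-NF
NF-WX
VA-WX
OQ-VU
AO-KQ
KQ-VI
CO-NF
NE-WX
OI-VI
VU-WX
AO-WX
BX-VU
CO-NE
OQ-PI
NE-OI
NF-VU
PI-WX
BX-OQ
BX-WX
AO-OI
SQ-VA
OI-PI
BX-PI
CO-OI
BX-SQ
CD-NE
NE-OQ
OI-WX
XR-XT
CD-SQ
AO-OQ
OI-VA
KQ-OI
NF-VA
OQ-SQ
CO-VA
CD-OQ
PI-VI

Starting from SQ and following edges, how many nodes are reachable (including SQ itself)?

BFS from SQ visits: SQ, BX, CD, NE, OQ, VA, NF, PI, VU, WX, CO, OI, AO, KQ, VI
Reachable nodes: 15 of 17 total.

15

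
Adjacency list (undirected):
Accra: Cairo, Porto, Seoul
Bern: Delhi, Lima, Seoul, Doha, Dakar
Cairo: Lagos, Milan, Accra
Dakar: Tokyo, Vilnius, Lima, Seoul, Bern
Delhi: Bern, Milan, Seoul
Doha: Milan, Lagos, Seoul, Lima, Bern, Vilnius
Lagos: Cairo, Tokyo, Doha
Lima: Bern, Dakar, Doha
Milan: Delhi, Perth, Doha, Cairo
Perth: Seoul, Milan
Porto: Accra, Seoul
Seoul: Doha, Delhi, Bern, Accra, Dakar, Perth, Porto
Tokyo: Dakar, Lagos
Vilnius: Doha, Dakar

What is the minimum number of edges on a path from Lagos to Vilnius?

2

Level 0: Lagos
Level 1: Cairo, Doha, Tokyo
Level 2: Accra, Bern, Dakar, Lima, Milan, Seoul, Vilnius
Level 3: Delhi, Perth, Porto
Vilnius first appears at level 2.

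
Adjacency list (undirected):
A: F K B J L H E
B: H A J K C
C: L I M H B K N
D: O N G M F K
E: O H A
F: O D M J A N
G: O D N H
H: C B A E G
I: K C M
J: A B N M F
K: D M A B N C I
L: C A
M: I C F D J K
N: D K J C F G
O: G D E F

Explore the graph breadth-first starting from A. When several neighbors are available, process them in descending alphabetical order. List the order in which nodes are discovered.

A, L, K, J, H, F, E, B, C, N, M, I, D, G, O

Visit A; enqueue L, K, J, H, F, E, B → queue [L, K, J, H, F, E, B]
Visit L; enqueue C → queue [K, J, H, F, E, B, C]
Visit K; enqueue N, M, I, D → queue [J, H, F, E, B, C, N, M, I, D]
Visit J → queue [H, F, E, B, C, N, M, I, D]
Visit H; enqueue G → queue [F, E, B, C, N, M, I, D, G]
Visit F; enqueue O → queue [E, B, C, N, M, I, D, G, O]
Visit E → queue [B, C, N, M, I, D, G, O]
Visit B → queue [C, N, M, I, D, G, O]
Visit C → queue [N, M, I, D, G, O]
Visit N → queue [M, I, D, G, O]
Visit M → queue [I, D, G, O]
Visit I → queue [D, G, O]
Visit D → queue [G, O]
Visit G → queue [O]
Visit O → queue []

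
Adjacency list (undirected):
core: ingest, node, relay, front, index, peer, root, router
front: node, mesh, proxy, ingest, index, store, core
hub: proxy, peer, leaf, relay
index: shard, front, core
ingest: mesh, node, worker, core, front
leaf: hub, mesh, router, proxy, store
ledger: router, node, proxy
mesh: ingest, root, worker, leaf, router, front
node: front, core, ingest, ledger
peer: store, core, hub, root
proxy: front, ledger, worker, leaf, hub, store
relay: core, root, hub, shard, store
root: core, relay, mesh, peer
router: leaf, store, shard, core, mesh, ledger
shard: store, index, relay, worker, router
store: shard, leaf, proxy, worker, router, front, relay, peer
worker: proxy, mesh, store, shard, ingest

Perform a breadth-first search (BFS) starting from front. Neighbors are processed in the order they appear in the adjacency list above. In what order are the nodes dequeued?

front -> node -> mesh -> proxy -> ingest -> index -> store -> core -> ledger -> root -> worker -> leaf -> router -> hub -> shard -> relay -> peer

Visit front; enqueue node, mesh, proxy, ingest, index, store, core → queue [node, mesh, proxy, ingest, index, store, core]
Visit node; enqueue ledger → queue [mesh, proxy, ingest, index, store, core, ledger]
Visit mesh; enqueue root, worker, leaf, router → queue [proxy, ingest, index, store, core, ledger, root, worker, leaf, router]
Visit proxy; enqueue hub → queue [ingest, index, store, core, ledger, root, worker, leaf, router, hub]
Visit ingest → queue [index, store, core, ledger, root, worker, leaf, router, hub]
Visit index; enqueue shard → queue [store, core, ledger, root, worker, leaf, router, hub, shard]
Visit store; enqueue relay, peer → queue [core, ledger, root, worker, leaf, router, hub, shard, relay, peer]
Visit core → queue [ledger, root, worker, leaf, router, hub, shard, relay, peer]
Visit ledger → queue [root, worker, leaf, router, hub, shard, relay, peer]
Visit root → queue [worker, leaf, router, hub, shard, relay, peer]
Visit worker → queue [leaf, router, hub, shard, relay, peer]
Visit leaf → queue [router, hub, shard, relay, peer]
Visit router → queue [hub, shard, relay, peer]
Visit hub → queue [shard, relay, peer]
Visit shard → queue [relay, peer]
Visit relay → queue [peer]
Visit peer → queue []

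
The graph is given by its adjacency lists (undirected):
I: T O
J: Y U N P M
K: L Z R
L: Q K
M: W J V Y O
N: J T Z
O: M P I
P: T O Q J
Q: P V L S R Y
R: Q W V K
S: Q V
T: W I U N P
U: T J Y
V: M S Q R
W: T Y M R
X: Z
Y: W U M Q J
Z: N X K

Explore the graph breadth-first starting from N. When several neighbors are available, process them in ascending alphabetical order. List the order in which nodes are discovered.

N -> J -> T -> Z -> M -> P -> U -> Y -> I -> W -> K -> X -> O -> V -> Q -> R -> L -> S

Visit N; enqueue J, T, Z → queue [J, T, Z]
Visit J; enqueue M, P, U, Y → queue [T, Z, M, P, U, Y]
Visit T; enqueue I, W → queue [Z, M, P, U, Y, I, W]
Visit Z; enqueue K, X → queue [M, P, U, Y, I, W, K, X]
Visit M; enqueue O, V → queue [P, U, Y, I, W, K, X, O, V]
Visit P; enqueue Q → queue [U, Y, I, W, K, X, O, V, Q]
Visit U → queue [Y, I, W, K, X, O, V, Q]
Visit Y → queue [I, W, K, X, O, V, Q]
Visit I → queue [W, K, X, O, V, Q]
Visit W; enqueue R → queue [K, X, O, V, Q, R]
Visit K; enqueue L → queue [X, O, V, Q, R, L]
Visit X → queue [O, V, Q, R, L]
Visit O → queue [V, Q, R, L]
Visit V; enqueue S → queue [Q, R, L, S]
Visit Q → queue [R, L, S]
Visit R → queue [L, S]
Visit L → queue [S]
Visit S → queue []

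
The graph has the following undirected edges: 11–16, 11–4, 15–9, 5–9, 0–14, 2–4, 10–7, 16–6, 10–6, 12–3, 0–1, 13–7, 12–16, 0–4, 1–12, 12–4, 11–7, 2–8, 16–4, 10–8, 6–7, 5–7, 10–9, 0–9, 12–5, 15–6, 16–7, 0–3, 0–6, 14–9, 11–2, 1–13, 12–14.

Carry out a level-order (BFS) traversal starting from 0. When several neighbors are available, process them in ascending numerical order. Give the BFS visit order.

0 1 3 4 6 9 14 12 13 2 11 16 7 10 15 5 8

Visit 0; enqueue 1, 3, 4, 6, 9, 14 → queue [1, 3, 4, 6, 9, 14]
Visit 1; enqueue 12, 13 → queue [3, 4, 6, 9, 14, 12, 13]
Visit 3 → queue [4, 6, 9, 14, 12, 13]
Visit 4; enqueue 2, 11, 16 → queue [6, 9, 14, 12, 13, 2, 11, 16]
Visit 6; enqueue 7, 10, 15 → queue [9, 14, 12, 13, 2, 11, 16, 7, 10, 15]
Visit 9; enqueue 5 → queue [14, 12, 13, 2, 11, 16, 7, 10, 15, 5]
Visit 14 → queue [12, 13, 2, 11, 16, 7, 10, 15, 5]
Visit 12 → queue [13, 2, 11, 16, 7, 10, 15, 5]
Visit 13 → queue [2, 11, 16, 7, 10, 15, 5]
Visit 2; enqueue 8 → queue [11, 16, 7, 10, 15, 5, 8]
Visit 11 → queue [16, 7, 10, 15, 5, 8]
Visit 16 → queue [7, 10, 15, 5, 8]
Visit 7 → queue [10, 15, 5, 8]
Visit 10 → queue [15, 5, 8]
Visit 15 → queue [5, 8]
Visit 5 → queue [8]
Visit 8 → queue []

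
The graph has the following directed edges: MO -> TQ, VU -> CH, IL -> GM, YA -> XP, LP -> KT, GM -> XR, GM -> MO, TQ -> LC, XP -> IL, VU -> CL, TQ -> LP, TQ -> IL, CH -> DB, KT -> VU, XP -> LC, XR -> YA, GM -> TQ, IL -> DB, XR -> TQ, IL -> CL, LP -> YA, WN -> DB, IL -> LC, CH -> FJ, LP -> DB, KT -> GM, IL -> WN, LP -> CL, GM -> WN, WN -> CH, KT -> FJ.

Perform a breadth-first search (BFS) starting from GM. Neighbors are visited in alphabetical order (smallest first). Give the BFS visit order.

GM MO TQ WN XR IL LC LP CH DB YA CL KT FJ XP VU

Visit GM; enqueue MO, TQ, WN, XR → queue [MO, TQ, WN, XR]
Visit MO → queue [TQ, WN, XR]
Visit TQ; enqueue IL, LC, LP → queue [WN, XR, IL, LC, LP]
Visit WN; enqueue CH, DB → queue [XR, IL, LC, LP, CH, DB]
Visit XR; enqueue YA → queue [IL, LC, LP, CH, DB, YA]
Visit IL; enqueue CL → queue [LC, LP, CH, DB, YA, CL]
Visit LC → queue [LP, CH, DB, YA, CL]
Visit LP; enqueue KT → queue [CH, DB, YA, CL, KT]
Visit CH; enqueue FJ → queue [DB, YA, CL, KT, FJ]
Visit DB → queue [YA, CL, KT, FJ]
Visit YA; enqueue XP → queue [CL, KT, FJ, XP]
Visit CL → queue [KT, FJ, XP]
Visit KT; enqueue VU → queue [FJ, XP, VU]
Visit FJ → queue [XP, VU]
Visit XP → queue [VU]
Visit VU → queue []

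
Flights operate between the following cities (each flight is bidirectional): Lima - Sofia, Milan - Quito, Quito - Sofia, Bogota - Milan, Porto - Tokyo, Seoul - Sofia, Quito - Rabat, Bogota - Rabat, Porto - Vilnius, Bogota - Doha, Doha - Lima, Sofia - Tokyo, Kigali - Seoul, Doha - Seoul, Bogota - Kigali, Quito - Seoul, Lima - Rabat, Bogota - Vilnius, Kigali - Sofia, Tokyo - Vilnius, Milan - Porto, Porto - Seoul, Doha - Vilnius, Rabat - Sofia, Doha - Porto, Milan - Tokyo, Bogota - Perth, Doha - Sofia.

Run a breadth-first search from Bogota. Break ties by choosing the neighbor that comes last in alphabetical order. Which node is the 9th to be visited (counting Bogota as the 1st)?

Visit Bogota; enqueue Vilnius, Rabat, Perth, Milan, Kigali, Doha → queue [Vilnius, Rabat, Perth, Milan, Kigali, Doha]
Visit Vilnius; enqueue Tokyo, Porto → queue [Rabat, Perth, Milan, Kigali, Doha, Tokyo, Porto]
Visit Rabat; enqueue Sofia, Quito, Lima → queue [Perth, Milan, Kigali, Doha, Tokyo, Porto, Sofia, Quito, Lima]
Visit Perth → queue [Milan, Kigali, Doha, Tokyo, Porto, Sofia, Quito, Lima]
Visit Milan → queue [Kigali, Doha, Tokyo, Porto, Sofia, Quito, Lima]
Visit Kigali; enqueue Seoul → queue [Doha, Tokyo, Porto, Sofia, Quito, Lima, Seoul]
Visit Doha → queue [Tokyo, Porto, Sofia, Quito, Lima, Seoul]
Visit Tokyo → queue [Porto, Sofia, Quito, Lima, Seoul]
Visit Porto → queue [Sofia, Quito, Lima, Seoul]
Visit Sofia → queue [Quito, Lima, Seoul]
Visit Quito → queue [Lima, Seoul]
Visit Lima → queue [Seoul]
Visit Seoul → queue []

Visit order: Bogota, Vilnius, Rabat, Perth, Milan, Kigali, Doha, Tokyo, Porto, Sofia, Quito, Lima, Seoul

Porto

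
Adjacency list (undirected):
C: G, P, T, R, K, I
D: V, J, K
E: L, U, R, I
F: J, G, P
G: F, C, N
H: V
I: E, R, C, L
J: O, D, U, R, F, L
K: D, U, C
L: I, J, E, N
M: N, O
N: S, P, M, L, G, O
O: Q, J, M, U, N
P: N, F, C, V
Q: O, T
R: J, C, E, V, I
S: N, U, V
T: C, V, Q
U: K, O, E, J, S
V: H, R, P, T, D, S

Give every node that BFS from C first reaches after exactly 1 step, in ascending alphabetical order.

Level 0: C
Level 1: G, I, K, P, R, T
Level 2: D, E, F, J, L, N, Q, U, V
Level 3: H, M, O, S

G, I, K, P, R, T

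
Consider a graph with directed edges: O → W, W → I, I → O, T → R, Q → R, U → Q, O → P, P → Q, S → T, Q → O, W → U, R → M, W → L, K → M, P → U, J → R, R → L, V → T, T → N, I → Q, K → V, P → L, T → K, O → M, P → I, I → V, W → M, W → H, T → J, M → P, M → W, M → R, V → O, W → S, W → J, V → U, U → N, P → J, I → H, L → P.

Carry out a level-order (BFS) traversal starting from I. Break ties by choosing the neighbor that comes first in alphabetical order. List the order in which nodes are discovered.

I -> H -> O -> Q -> V -> M -> P -> W -> R -> T -> U -> J -> L -> S -> K -> N

Visit I; enqueue H, O, Q, V → queue [H, O, Q, V]
Visit H → queue [O, Q, V]
Visit O; enqueue M, P, W → queue [Q, V, M, P, W]
Visit Q; enqueue R → queue [V, M, P, W, R]
Visit V; enqueue T, U → queue [M, P, W, R, T, U]
Visit M → queue [P, W, R, T, U]
Visit P; enqueue J, L → queue [W, R, T, U, J, L]
Visit W; enqueue S → queue [R, T, U, J, L, S]
Visit R → queue [T, U, J, L, S]
Visit T; enqueue K, N → queue [U, J, L, S, K, N]
Visit U → queue [J, L, S, K, N]
Visit J → queue [L, S, K, N]
Visit L → queue [S, K, N]
Visit S → queue [K, N]
Visit K → queue [N]
Visit N → queue []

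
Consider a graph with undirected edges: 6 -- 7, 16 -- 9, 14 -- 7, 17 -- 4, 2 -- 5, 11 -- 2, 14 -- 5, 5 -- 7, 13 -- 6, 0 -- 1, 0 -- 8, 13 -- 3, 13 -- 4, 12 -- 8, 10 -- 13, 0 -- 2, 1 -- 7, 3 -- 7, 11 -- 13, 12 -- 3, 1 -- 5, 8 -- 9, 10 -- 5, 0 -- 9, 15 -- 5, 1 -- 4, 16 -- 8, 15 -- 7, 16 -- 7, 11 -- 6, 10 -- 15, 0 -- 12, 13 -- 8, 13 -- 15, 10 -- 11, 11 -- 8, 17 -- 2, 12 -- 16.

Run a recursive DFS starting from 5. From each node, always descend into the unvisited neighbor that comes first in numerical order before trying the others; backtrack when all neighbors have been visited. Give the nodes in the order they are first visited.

Visit 5
5 → 1
1 → 0
0 → 2
2 → 11
11 → 6
6 → 7
7 → 3
3 → 12
12 → 8
8 → 9
9 → 16
8 → 13
13 → 4
4 → 17
13 → 10
10 → 15
7 → 14

5, 1, 0, 2, 11, 6, 7, 3, 12, 8, 9, 16, 13, 4, 17, 10, 15, 14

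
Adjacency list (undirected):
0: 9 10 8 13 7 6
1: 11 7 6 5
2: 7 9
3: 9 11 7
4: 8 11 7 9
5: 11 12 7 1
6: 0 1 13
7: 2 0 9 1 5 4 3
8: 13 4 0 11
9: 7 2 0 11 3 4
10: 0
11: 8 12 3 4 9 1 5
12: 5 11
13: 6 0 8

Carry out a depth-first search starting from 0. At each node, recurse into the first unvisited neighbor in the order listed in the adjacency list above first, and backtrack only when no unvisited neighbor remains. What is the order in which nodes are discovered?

Visit 0
0 → 9
9 → 7
7 → 2
7 → 1
1 → 11
11 → 8
8 → 13
13 → 6
8 → 4
11 → 12
12 → 5
11 → 3
0 → 10

0 → 9 → 7 → 2 → 1 → 11 → 8 → 13 → 6 → 4 → 12 → 5 → 3 → 10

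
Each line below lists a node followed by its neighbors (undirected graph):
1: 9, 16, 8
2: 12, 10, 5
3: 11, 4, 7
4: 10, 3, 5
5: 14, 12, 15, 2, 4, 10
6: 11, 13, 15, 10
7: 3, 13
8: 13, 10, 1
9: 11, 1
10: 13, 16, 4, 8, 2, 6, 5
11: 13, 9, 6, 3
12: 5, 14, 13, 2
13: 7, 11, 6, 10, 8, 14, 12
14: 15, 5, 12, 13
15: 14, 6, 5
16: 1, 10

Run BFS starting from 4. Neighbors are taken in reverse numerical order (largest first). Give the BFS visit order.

Visit 4; enqueue 10, 5, 3 → queue [10, 5, 3]
Visit 10; enqueue 16, 13, 8, 6, 2 → queue [5, 3, 16, 13, 8, 6, 2]
Visit 5; enqueue 15, 14, 12 → queue [3, 16, 13, 8, 6, 2, 15, 14, 12]
Visit 3; enqueue 11, 7 → queue [16, 13, 8, 6, 2, 15, 14, 12, 11, 7]
Visit 16; enqueue 1 → queue [13, 8, 6, 2, 15, 14, 12, 11, 7, 1]
Visit 13 → queue [8, 6, 2, 15, 14, 12, 11, 7, 1]
Visit 8 → queue [6, 2, 15, 14, 12, 11, 7, 1]
Visit 6 → queue [2, 15, 14, 12, 11, 7, 1]
Visit 2 → queue [15, 14, 12, 11, 7, 1]
Visit 15 → queue [14, 12, 11, 7, 1]
Visit 14 → queue [12, 11, 7, 1]
Visit 12 → queue [11, 7, 1]
Visit 11; enqueue 9 → queue [7, 1, 9]
Visit 7 → queue [1, 9]
Visit 1 → queue [9]
Visit 9 → queue []

4, 10, 5, 3, 16, 13, 8, 6, 2, 15, 14, 12, 11, 7, 1, 9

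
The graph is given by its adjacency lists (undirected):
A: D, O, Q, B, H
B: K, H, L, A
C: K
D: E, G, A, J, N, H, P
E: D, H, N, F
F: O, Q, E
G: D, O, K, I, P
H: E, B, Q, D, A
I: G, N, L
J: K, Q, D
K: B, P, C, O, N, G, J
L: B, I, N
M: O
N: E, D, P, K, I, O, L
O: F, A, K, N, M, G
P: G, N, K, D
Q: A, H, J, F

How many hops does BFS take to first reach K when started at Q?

2

Level 0: Q
Level 1: A, F, H, J
Level 2: B, D, E, K, O
Level 3: C, G, L, M, N, P
Level 4: I
K first appears at level 2.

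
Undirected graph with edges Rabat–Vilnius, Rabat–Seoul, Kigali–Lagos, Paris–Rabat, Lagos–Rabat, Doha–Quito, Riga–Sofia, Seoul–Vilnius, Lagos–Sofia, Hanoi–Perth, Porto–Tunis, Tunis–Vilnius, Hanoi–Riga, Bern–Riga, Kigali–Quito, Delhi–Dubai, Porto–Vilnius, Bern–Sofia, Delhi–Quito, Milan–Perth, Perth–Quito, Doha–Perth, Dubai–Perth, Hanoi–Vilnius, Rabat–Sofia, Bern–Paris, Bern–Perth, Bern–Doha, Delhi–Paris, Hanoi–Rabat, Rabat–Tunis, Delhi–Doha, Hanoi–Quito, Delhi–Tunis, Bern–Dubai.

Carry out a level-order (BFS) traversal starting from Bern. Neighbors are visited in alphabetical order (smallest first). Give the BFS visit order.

Visit Bern; enqueue Doha, Dubai, Paris, Perth, Riga, Sofia → queue [Doha, Dubai, Paris, Perth, Riga, Sofia]
Visit Doha; enqueue Delhi, Quito → queue [Dubai, Paris, Perth, Riga, Sofia, Delhi, Quito]
Visit Dubai → queue [Paris, Perth, Riga, Sofia, Delhi, Quito]
Visit Paris; enqueue Rabat → queue [Perth, Riga, Sofia, Delhi, Quito, Rabat]
Visit Perth; enqueue Hanoi, Milan → queue [Riga, Sofia, Delhi, Quito, Rabat, Hanoi, Milan]
Visit Riga → queue [Sofia, Delhi, Quito, Rabat, Hanoi, Milan]
Visit Sofia; enqueue Lagos → queue [Delhi, Quito, Rabat, Hanoi, Milan, Lagos]
Visit Delhi; enqueue Tunis → queue [Quito, Rabat, Hanoi, Milan, Lagos, Tunis]
Visit Quito; enqueue Kigali → queue [Rabat, Hanoi, Milan, Lagos, Tunis, Kigali]
Visit Rabat; enqueue Seoul, Vilnius → queue [Hanoi, Milan, Lagos, Tunis, Kigali, Seoul, Vilnius]
Visit Hanoi → queue [Milan, Lagos, Tunis, Kigali, Seoul, Vilnius]
Visit Milan → queue [Lagos, Tunis, Kigali, Seoul, Vilnius]
Visit Lagos → queue [Tunis, Kigali, Seoul, Vilnius]
Visit Tunis; enqueue Porto → queue [Kigali, Seoul, Vilnius, Porto]
Visit Kigali → queue [Seoul, Vilnius, Porto]
Visit Seoul → queue [Vilnius, Porto]
Visit Vilnius → queue [Porto]
Visit Porto → queue []

Bern, Doha, Dubai, Paris, Perth, Riga, Sofia, Delhi, Quito, Rabat, Hanoi, Milan, Lagos, Tunis, Kigali, Seoul, Vilnius, Porto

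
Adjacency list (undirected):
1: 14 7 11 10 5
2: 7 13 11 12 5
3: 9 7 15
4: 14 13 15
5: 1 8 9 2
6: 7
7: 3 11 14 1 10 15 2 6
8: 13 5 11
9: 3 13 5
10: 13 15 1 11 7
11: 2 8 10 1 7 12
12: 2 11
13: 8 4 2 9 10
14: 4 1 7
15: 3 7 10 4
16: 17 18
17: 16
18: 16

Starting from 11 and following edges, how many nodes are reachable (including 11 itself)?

15

BFS from 11 visits: 11, 12, 10, 8, 7, 2, 1, 15, 13, 5, 14, 6, 3, 4, 9
Reachable nodes: 15 of 18 total.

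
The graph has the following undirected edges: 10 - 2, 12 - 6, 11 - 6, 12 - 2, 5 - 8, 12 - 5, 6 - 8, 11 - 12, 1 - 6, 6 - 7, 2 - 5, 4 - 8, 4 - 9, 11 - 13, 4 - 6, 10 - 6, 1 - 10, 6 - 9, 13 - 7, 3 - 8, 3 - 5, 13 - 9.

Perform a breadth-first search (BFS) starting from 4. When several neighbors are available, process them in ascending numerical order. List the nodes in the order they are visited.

Visit 4; enqueue 6, 8, 9 → queue [6, 8, 9]
Visit 6; enqueue 1, 7, 10, 11, 12 → queue [8, 9, 1, 7, 10, 11, 12]
Visit 8; enqueue 3, 5 → queue [9, 1, 7, 10, 11, 12, 3, 5]
Visit 9; enqueue 13 → queue [1, 7, 10, 11, 12, 3, 5, 13]
Visit 1 → queue [7, 10, 11, 12, 3, 5, 13]
Visit 7 → queue [10, 11, 12, 3, 5, 13]
Visit 10; enqueue 2 → queue [11, 12, 3, 5, 13, 2]
Visit 11 → queue [12, 3, 5, 13, 2]
Visit 12 → queue [3, 5, 13, 2]
Visit 3 → queue [5, 13, 2]
Visit 5 → queue [13, 2]
Visit 13 → queue [2]
Visit 2 → queue []

4 → 6 → 8 → 9 → 1 → 7 → 10 → 11 → 12 → 3 → 5 → 13 → 2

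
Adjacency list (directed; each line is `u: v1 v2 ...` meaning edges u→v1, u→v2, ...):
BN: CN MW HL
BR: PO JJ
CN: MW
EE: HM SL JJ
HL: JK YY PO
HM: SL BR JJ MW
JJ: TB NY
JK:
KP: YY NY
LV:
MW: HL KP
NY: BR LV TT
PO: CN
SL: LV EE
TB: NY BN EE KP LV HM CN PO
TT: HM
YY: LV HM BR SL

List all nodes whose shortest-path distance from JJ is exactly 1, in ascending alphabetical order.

NY, TB

Level 0: JJ
Level 1: NY, TB
Level 2: BN, BR, CN, EE, HM, KP, LV, PO, TT
Level 3: HL, MW, SL, YY
Level 4: JK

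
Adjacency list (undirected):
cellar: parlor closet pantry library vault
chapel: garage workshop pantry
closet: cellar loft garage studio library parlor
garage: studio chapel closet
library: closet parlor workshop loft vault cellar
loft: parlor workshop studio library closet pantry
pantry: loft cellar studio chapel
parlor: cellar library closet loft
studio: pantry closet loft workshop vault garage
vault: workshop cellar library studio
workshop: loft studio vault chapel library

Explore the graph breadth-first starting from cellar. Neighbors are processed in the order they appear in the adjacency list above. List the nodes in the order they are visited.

Visit cellar; enqueue parlor, closet, pantry, library, vault → queue [parlor, closet, pantry, library, vault]
Visit parlor; enqueue loft → queue [closet, pantry, library, vault, loft]
Visit closet; enqueue garage, studio → queue [pantry, library, vault, loft, garage, studio]
Visit pantry; enqueue chapel → queue [library, vault, loft, garage, studio, chapel]
Visit library; enqueue workshop → queue [vault, loft, garage, studio, chapel, workshop]
Visit vault → queue [loft, garage, studio, chapel, workshop]
Visit loft → queue [garage, studio, chapel, workshop]
Visit garage → queue [studio, chapel, workshop]
Visit studio → queue [chapel, workshop]
Visit chapel → queue [workshop]
Visit workshop → queue []

cellar, parlor, closet, pantry, library, vault, loft, garage, studio, chapel, workshop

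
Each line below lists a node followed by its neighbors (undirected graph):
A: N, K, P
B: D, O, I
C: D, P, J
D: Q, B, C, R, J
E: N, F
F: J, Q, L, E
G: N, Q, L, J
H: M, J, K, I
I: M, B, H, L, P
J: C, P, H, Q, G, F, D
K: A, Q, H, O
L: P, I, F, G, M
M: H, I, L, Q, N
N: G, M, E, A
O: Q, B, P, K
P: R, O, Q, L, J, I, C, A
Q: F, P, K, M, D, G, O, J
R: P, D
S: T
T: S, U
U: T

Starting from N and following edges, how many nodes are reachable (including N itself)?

18

BFS from N visits: N, G, M, E, A, Q, L, J, H, I, F, K, P, D, O, C, B, R
Reachable nodes: 18 of 21 total.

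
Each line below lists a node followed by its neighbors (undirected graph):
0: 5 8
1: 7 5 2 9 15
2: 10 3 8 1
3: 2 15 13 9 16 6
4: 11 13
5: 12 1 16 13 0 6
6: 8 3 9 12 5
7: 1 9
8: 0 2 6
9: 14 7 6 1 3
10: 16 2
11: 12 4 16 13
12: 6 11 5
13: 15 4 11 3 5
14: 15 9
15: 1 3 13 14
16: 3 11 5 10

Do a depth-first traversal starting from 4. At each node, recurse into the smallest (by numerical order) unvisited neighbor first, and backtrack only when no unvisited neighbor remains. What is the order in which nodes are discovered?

Visit 4
4 → 11
11 → 12
12 → 5
5 → 0
0 → 8
8 → 2
2 → 1
1 → 7
7 → 9
9 → 3
3 → 6
3 → 13
13 → 15
15 → 14
3 → 16
16 → 10

4 -> 11 -> 12 -> 5 -> 0 -> 8 -> 2 -> 1 -> 7 -> 9 -> 3 -> 6 -> 13 -> 15 -> 14 -> 16 -> 10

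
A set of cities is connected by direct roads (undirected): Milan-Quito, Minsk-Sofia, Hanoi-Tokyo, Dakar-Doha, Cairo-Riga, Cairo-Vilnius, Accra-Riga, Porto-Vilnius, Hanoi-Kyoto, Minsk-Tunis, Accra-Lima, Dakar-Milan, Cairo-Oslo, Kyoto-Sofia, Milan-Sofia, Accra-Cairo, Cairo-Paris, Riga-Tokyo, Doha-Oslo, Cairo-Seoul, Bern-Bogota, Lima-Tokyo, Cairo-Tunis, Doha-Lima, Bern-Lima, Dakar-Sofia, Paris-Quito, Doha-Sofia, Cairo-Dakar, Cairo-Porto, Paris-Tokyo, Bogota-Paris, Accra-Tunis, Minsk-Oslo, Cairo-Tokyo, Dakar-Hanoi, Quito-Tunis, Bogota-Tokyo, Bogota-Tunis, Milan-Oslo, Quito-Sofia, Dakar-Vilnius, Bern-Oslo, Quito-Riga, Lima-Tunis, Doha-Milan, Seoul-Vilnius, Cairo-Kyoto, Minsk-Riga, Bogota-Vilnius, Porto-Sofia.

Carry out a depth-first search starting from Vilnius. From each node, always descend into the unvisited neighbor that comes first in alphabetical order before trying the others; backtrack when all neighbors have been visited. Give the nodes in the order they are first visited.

Visit Vilnius
Vilnius → Bogota
Bogota → Bern
Bern → Lima
Lima → Accra
Accra → Cairo
Cairo → Dakar
Dakar → Doha
Doha → Milan
Milan → Oslo
Oslo → Minsk
Minsk → Riga
Riga → Quito
Quito → Paris
Paris → Tokyo
Tokyo → Hanoi
Hanoi → Kyoto
Kyoto → Sofia
Sofia → Porto
Quito → Tunis
Cairo → Seoul

Vilnius -> Bogota -> Bern -> Lima -> Accra -> Cairo -> Dakar -> Doha -> Milan -> Oslo -> Minsk -> Riga -> Quito -> Paris -> Tokyo -> Hanoi -> Kyoto -> Sofia -> Porto -> Tunis -> Seoul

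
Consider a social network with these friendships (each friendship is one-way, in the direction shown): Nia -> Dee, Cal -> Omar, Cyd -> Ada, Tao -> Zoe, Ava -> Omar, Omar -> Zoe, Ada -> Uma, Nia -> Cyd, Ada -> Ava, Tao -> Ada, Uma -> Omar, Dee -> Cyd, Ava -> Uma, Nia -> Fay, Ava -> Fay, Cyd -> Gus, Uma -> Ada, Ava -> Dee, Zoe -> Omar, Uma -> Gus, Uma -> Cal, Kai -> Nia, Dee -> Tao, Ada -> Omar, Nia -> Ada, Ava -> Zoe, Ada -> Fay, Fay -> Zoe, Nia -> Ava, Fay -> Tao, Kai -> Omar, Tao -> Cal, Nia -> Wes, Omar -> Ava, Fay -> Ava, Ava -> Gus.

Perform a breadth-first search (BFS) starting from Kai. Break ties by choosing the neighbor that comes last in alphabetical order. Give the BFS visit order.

Kai → Omar → Nia → Zoe → Ava → Wes → Fay → Dee → Cyd → Ada → Uma → Gus → Tao → Cal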